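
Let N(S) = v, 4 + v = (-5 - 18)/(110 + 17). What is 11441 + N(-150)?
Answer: 1452476/127 ≈ 11437.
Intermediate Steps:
v = -531/127 (v = -4 + (-5 - 18)/(110 + 17) = -4 - 23/127 = -531/127 ≈ -4.1811)
N(S) = -531/127
11441 + N(-150) = 11441 - 531/127 = 1452476/127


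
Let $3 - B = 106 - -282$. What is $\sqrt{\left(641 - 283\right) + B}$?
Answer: $3 i \sqrt{3} \approx 5.1962 i$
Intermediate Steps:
$B = -385$ ($B = 3 - \left(106 - -282\right) = 3 - \left(106 + 282\right) = 3 - 388 = -385$)
$\sqrt{\left(641 - 283\right) + B} = \sqrt{\left(641 - 283\right) - 385} = \sqrt{358 - 385} = \sqrt{-27} = 3 i \sqrt{3}$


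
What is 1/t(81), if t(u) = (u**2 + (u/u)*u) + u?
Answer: 1/6723 ≈ 0.00014874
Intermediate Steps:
t(u) = u**2 + 2*u (t(u) = (u**2 + 1*u) + u = (u**2 + u) + u = (u + u**2) + u = u**2 + 2*u)
1/t(81) = 1/(81*(2 + 81)) = 1/(81*83) = 1/6723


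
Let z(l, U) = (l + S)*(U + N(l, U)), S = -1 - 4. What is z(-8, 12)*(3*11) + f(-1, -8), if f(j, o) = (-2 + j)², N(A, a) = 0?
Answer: -5139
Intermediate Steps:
S = -5
z(l, U) = U*(-5 + l) (z(l, U) = (l - 5)*(U + 0) = (-5 + l)*U = U*(-5 + l))
z(-8, 12)*(3*11) + f(-1, -8) = (12*(-5 - 8))*(3*11) + (-2 - 1)² = (12*(-13))*33 + (-3)² = -156*33 + 9 = -5148 + 9 = -5139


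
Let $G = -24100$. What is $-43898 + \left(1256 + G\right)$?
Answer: $-66742$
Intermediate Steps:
$-43898 + \left(1256 + G\right) = -43898 + \left(1256 - 24100\right) = -43898 - 22844 = -66742$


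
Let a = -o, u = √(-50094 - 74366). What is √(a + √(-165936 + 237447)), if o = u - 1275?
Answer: √(1275 + 11*√591 - 14*I*√635) ≈ 39.526 - 4.4627*I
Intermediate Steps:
u = 14*I*√635 (u = √(-124460) = 14*I*√635 ≈ 352.79*I)
o = -1275 + 14*I*√635 (o = 14*I*√635 - 1275 = -1275 + 14*I*√635 ≈ -1275.0 + 352.79*I)
a = 1275 - 14*I*√635 (a = -(-1275 + 14*I*√635) = 1275 - 14*I*√635 ≈ 1275.0 - 352.79*I)
√(a + √(-165936 + 237447)) = √((1275 - 14*I*√635) + √(-165936 + 237447)) = √((1275 - 14*I*√635) + √71511) = √((1275 - 14*I*√635) + 11*√591) = √(1275 + 11*√591 - 14*I*√635)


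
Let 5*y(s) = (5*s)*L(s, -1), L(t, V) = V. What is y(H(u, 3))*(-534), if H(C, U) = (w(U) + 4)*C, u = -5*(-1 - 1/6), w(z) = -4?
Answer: 0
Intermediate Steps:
u = 35/6 (u = -5*(-1 - 1*1/6) = -5*(-1 - 1/6) = -5*(-7/6) = 35/6 ≈ 5.8333)
H(C, U) = 0 (H(C, U) = (-4 + 4)*C = 0*C = 0)
y(s) = -s (y(s) = ((5*s)*(-1))/5 = (-5*s)/5 = -s)
y(H(u, 3))*(-534) = -1*0*(-534) = 0*(-534) = 0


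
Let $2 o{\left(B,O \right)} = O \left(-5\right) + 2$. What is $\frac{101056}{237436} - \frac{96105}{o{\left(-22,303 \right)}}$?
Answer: $\frac{11447617822}{89810167} \approx 127.46$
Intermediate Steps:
$o{\left(B,O \right)} = 1 - \frac{5 O}{2}$ ($o{\left(B,O \right)} = \frac{O \left(-5\right) + 2}{2} = \frac{- 5 O + 2}{2} = \frac{2 - 5 O}{2} = 1 - \frac{5 O}{2}$)
$\frac{101056}{237436} - \frac{96105}{o{\left(-22,303 \right)}} = \frac{101056}{237436} - \frac{96105}{1 - \frac{1515}{2}} = 101056 \cdot \frac{1}{237436} - \frac{96105}{1 - \frac{1515}{2}} = \frac{25264}{59359} - \frac{96105}{- \frac{1513}{2}} = \frac{25264}{59359} - - \frac{192210}{1513} = \frac{25264}{59359} + \frac{192210}{1513} = \frac{11447617822}{89810167}$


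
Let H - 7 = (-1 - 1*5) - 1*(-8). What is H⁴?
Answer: 6561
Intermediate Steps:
H = 9 (H = 7 + ((-1 - 1*5) - 1*(-8)) = 7 + ((-1 - 5) + 8) = 7 + (-6 + 8) = 7 + 2 = 9)
H⁴ = 9⁴ = 6561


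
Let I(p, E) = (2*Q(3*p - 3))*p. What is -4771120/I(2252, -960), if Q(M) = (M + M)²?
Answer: -298195/51348988134 ≈ -5.8072e-6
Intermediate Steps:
Q(M) = 4*M² (Q(M) = (2*M)² = 4*M²)
I(p, E) = 8*p*(-3 + 3*p)² (I(p, E) = (2*(4*(3*p - 3)²))*p = (2*(4*(-3 + 3*p)²))*p = (8*(-3 + 3*p)²)*p = 8*p*(-3 + 3*p)²)
-4771120/I(2252, -960) = -4771120*1/(162144*(-1 + 2252)²) = -4771120/(72*2252*2251²) = -4771120/(72*2252*5067001) = -4771120/821583810144 = -4771120*1/821583810144 = -298195/51348988134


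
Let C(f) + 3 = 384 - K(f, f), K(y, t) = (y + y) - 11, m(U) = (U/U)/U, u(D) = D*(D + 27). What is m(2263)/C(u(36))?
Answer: -1/9377872 ≈ -1.0663e-7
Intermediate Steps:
u(D) = D*(27 + D)
m(U) = 1/U
K(y, t) = -11 + 2*y (K(y, t) = 2*y - 11 = -11 + 2*y)
C(f) = 392 - 2*f (C(f) = -3 + (384 - (-11 + 2*f)) = -3 + (384 + (11 - 2*f)) = -3 + (395 - 2*f) = 392 - 2*f)
m(2263)/C(u(36)) = 1/(2263*(392 - 72*(27 + 36))) = 1/(2263*(392 - 72*63)) = 1/(2263*(392 - 2*2268)) = 1/(2263*(392 - 4536)) = (1/2263)/(-4144) = (1/2263)*(-1/4144) = -1/9377872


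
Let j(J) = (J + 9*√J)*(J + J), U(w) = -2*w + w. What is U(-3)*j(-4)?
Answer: 96 - 432*I ≈ 96.0 - 432.0*I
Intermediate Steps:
U(w) = -w
j(J) = 2*J*(J + 9*√J) (j(J) = (J + 9*√J)*(2*J) = 2*J*(J + 9*√J))
U(-3)*j(-4) = (-1*(-3))*(2*(-4)² + 18*(-4)^(3/2)) = 3*(2*16 + 18*(-8*I)) = 3*(32 - 144*I) = 96 - 432*I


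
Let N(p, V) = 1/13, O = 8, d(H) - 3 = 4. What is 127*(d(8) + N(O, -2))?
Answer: 11684/13 ≈ 898.77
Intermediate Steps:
d(H) = 7 (d(H) = 3 + 4 = 7)
N(p, V) = 1/13
127*(d(8) + N(O, -2)) = 127*(7 + 1/13) = 127*(92/13) = 11684/13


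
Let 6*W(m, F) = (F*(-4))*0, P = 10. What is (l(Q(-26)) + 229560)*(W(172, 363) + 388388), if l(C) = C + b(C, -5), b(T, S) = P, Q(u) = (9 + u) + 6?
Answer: 89157960892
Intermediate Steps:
Q(u) = 15 + u
b(T, S) = 10
W(m, F) = 0 (W(m, F) = ((F*(-4))*0)/6 = (-4*F*0)/6 = (⅙)*0 = 0)
l(C) = 10 + C (l(C) = C + 10 = 10 + C)
(l(Q(-26)) + 229560)*(W(172, 363) + 388388) = ((10 + (15 - 26)) + 229560)*(0 + 388388) = ((10 - 11) + 229560)*388388 = (-1 + 229560)*388388 = 229559*388388 = 89157960892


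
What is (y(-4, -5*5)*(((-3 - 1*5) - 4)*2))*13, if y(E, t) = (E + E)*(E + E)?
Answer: -19968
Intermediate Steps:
y(E, t) = 4*E² (y(E, t) = (2*E)*(2*E) = 4*E²)
(y(-4, -5*5)*(((-3 - 1*5) - 4)*2))*13 = ((4*(-4)²)*(((-3 - 1*5) - 4)*2))*13 = ((4*16)*(((-3 - 5) - 4)*2))*13 = (64*((-8 - 4)*2))*13 = (64*(-12*2))*13 = (64*(-24))*13 = -1536*13 = -19968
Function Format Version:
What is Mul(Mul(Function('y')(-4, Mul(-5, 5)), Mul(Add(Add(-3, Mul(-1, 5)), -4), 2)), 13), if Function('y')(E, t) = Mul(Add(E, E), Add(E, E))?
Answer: -19968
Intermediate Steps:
Function('y')(E, t) = Mul(4, Pow(E, 2)) (Function('y')(E, t) = Mul(Mul(2, E), Mul(2, E)) = Mul(4, Pow(E, 2)))
Mul(Mul(Function('y')(-4, Mul(-5, 5)), Mul(Add(Add(-3, Mul(-1, 5)), -4), 2)), 13) = Mul(Mul(Mul(4, Pow(-4, 2)), Mul(Add(Add(-3, Mul(-1, 5)), -4), 2)), 13) = Mul(Mul(Mul(4, 16), Mul(Add(Add(-3, -5), -4), 2)), 13) = Mul(Mul(64, Mul(Add(-8, -4), 2)), 13) = Mul(Mul(64, Mul(-12, 2)), 13) = Mul(Mul(64, -24), 13) = Mul(-1536, 13) = -19968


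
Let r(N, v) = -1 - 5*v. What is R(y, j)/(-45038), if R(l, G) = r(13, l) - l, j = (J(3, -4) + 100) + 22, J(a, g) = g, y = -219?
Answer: -1313/45038 ≈ -0.029153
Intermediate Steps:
j = 118 (j = (-4 + 100) + 22 = 96 + 22 = 118)
R(l, G) = -1 - 6*l (R(l, G) = (-1 - 5*l) - l = -1 - 6*l)
R(y, j)/(-45038) = (-1 - 6*(-219))/(-45038) = (-1 + 1314)*(-1/45038) = 1313*(-1/45038) = -1313/45038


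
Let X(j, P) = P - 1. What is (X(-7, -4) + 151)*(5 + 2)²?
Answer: 7154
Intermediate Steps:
X(j, P) = -1 + P
(X(-7, -4) + 151)*(5 + 2)² = ((-1 - 4) + 151)*(5 + 2)² = (-5 + 151)*7² = 146*49 = 7154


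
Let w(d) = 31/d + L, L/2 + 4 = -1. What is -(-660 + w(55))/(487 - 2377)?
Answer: -4091/11550 ≈ -0.35420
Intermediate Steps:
L = -10 (L = -8 + 2*(-1) = -8 - 2 = -10)
w(d) = -10 + 31/d (w(d) = 31/d - 10 = -10 + 31/d)
-(-660 + w(55))/(487 - 2377) = -(-660 + (-10 + 31/55))/(487 - 2377) = -(-660 + (-10 + 31*(1/55)))/(-1890) = -(-660 + (-10 + 31/55))*(-1)/1890 = -(-660 - 519/55)*(-1)/1890 = -(-36819)*(-1)/(55*1890) = -1*4091/11550 = -4091/11550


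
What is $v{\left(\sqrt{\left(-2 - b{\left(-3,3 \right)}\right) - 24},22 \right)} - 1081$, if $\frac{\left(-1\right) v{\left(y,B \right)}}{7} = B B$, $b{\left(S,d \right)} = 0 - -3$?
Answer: $-4469$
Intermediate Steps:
$b{\left(S,d \right)} = 3$ ($b{\left(S,d \right)} = 0 + 3 = 3$)
$v{\left(y,B \right)} = - 7 B^{2}$ ($v{\left(y,B \right)} = - 7 B B = - 7 B^{2}$)
$v{\left(\sqrt{\left(-2 - b{\left(-3,3 \right)}\right) - 24},22 \right)} - 1081 = - 7 \cdot 22^{2} - 1081 = \left(-7\right) 484 - 1081 = -3388 - 1081 = -4469$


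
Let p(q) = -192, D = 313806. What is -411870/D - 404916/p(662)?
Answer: 1763694323/836816 ≈ 2107.6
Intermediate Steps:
-411870/D - 404916/p(662) = -411870/313806 - 404916/(-192) = -411870*1/313806 - 404916*(-1/192) = -68645/52301 + 33743/16 = 1763694323/836816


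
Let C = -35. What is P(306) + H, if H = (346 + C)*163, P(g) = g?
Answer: 50999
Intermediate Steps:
H = 50693 (H = (346 - 35)*163 = 311*163 = 50693)
P(306) + H = 306 + 50693 = 50999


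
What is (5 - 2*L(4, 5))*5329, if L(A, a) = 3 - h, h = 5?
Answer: 47961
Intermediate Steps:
L(A, a) = -2 (L(A, a) = 3 - 1*5 = 3 - 5 = -2)
(5 - 2*L(4, 5))*5329 = (5 - 2*(-2))*5329 = (5 + 4)*5329 = 9*5329 = 47961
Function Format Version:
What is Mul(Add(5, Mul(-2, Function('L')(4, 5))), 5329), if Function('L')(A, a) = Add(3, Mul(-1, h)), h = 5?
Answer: 47961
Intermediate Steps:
Function('L')(A, a) = -2 (Function('L')(A, a) = Add(3, Mul(-1, 5)) = Add(3, -5) = -2)
Mul(Add(5, Mul(-2, Function('L')(4, 5))), 5329) = Mul(Add(5, Mul(-2, -2)), 5329) = Mul(Add(5, 4), 5329) = Mul(9, 5329) = 47961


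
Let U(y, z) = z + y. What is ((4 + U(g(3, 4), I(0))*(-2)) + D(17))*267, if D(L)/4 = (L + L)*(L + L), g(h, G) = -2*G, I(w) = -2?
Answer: 1241016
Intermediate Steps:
U(y, z) = y + z
D(L) = 16*L**2 (D(L) = 4*((L + L)*(L + L)) = 4*((2*L)*(2*L)) = 4*(4*L**2) = 16*L**2)
((4 + U(g(3, 4), I(0))*(-2)) + D(17))*267 = ((4 + (-2*4 - 2)*(-2)) + 16*17**2)*267 = ((4 + (-8 - 2)*(-2)) + 16*289)*267 = ((4 - 10*(-2)) + 4624)*267 = ((4 + 20) + 4624)*267 = (24 + 4624)*267 = 4648*267 = 1241016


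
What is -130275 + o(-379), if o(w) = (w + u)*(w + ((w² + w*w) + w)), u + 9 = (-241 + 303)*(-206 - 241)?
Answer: -8052027723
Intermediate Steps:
u = -27723 (u = -9 + (-241 + 303)*(-206 - 241) = -9 + 62*(-447) = -9 - 27714 = -27723)
o(w) = (-27723 + w)*(2*w + 2*w²) (o(w) = (w - 27723)*(w + ((w² + w*w) + w)) = (-27723 + w)*(w + ((w² + w²) + w)) = (-27723 + w)*(w + (2*w² + w)) = (-27723 + w)*(w + (w + 2*w²)) = (-27723 + w)*(2*w + 2*w²))
-130275 + o(-379) = -130275 + 2*(-379)*(-27723 + (-379)² - 27722*(-379)) = -130275 + 2*(-379)*(-27723 + 143641 + 10506638) = -130275 + 2*(-379)*10622556 = -130275 - 8051897448 = -8052027723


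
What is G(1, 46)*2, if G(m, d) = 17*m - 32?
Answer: -30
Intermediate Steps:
G(m, d) = -32 + 17*m
G(1, 46)*2 = (-32 + 17*1)*2 = (-32 + 17)*2 = -15*2 = -30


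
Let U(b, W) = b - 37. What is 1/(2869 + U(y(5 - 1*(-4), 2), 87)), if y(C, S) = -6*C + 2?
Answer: 1/2780 ≈ 0.00035971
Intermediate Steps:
y(C, S) = 2 - 6*C
U(b, W) = -37 + b
1/(2869 + U(y(5 - 1*(-4), 2), 87)) = 1/(2869 + (-37 + (2 - 6*(5 - 1*(-4))))) = 1/(2869 + (-37 + (2 - 6*(5 + 4)))) = 1/(2869 + (-37 + (2 - 6*9))) = 1/(2869 + (-37 + (2 - 54))) = 1/(2869 + (-37 - 52)) = 1/(2869 - 89) = 1/2780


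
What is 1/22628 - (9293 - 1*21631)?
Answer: 279184265/22628 ≈ 12338.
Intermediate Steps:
1/22628 - (9293 - 1*21631) = 1/22628 - (9293 - 21631) = 1/22628 - 1*(-12338) = 1/22628 + 12338 = 279184265/22628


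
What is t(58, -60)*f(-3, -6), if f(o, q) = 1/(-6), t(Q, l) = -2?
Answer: 1/3 ≈ 0.33333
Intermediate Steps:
f(o, q) = -1/6
t(58, -60)*f(-3, -6) = -2*(-1/6) = 1/3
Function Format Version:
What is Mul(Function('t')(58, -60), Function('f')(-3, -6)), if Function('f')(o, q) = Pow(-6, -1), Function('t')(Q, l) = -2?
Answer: Rational(1, 3) ≈ 0.33333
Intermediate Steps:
Function('f')(o, q) = Rational(-1, 6)
Mul(Function('t')(58, -60), Function('f')(-3, -6)) = Mul(-2, Rational(-1, 6)) = Rational(1, 3)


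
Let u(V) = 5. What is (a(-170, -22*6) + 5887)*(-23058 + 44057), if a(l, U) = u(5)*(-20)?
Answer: 121521213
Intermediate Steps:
a(l, U) = -100 (a(l, U) = 5*(-20) = -100)
(a(-170, -22*6) + 5887)*(-23058 + 44057) = (-100 + 5887)*(-23058 + 44057) = 5787*20999 = 121521213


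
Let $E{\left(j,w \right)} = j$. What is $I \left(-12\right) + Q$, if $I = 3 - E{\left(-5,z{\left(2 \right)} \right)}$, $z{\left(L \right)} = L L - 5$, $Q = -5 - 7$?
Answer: $-108$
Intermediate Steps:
$Q = -12$ ($Q = -5 - 7 = -12$)
$z{\left(L \right)} = -5 + L^{2}$ ($z{\left(L \right)} = L^{2} - 5 = -5 + L^{2}$)
$I = 8$ ($I = 3 - -5 = 3 + 5 = 8$)
$I \left(-12\right) + Q = 8 \left(-12\right) - 12 = -96 - 12 = -108$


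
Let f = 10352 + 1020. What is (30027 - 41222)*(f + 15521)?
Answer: -301067135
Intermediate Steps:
f = 11372
(30027 - 41222)*(f + 15521) = (30027 - 41222)*(11372 + 15521) = -11195*26893 = -301067135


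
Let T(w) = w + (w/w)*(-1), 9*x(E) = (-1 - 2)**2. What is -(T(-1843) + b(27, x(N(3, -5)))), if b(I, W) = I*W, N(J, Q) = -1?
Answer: 1817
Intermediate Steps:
x(E) = 1 (x(E) = (-1 - 2)**2/9 = (1/9)*(-3)**2 = (1/9)*9 = 1)
T(w) = -1 + w (T(w) = w + 1*(-1) = w - 1 = -1 + w)
-(T(-1843) + b(27, x(N(3, -5)))) = -((-1 - 1843) + 27*1) = -(-1844 + 27) = -1*(-1817) = 1817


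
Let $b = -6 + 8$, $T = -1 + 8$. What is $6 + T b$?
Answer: $20$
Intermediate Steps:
$T = 7$
$b = 2$
$6 + T b = 6 + 7 \cdot 2 = 6 + 14 = 20$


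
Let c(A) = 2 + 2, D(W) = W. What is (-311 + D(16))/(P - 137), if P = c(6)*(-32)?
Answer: 59/53 ≈ 1.1132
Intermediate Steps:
c(A) = 4
P = -128 (P = 4*(-32) = -128)
(-311 + D(16))/(P - 137) = (-311 + 16)/(-128 - 137) = -295/(-265) = -295*(-1/265) = 59/53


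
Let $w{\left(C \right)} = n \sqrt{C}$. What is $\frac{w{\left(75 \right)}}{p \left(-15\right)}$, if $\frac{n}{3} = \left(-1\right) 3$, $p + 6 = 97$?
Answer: $\frac{3 \sqrt{3}}{91} \approx 0.057101$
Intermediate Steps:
$p = 91$ ($p = -6 + 97 = 91$)
$n = -9$ ($n = 3 \left(\left(-1\right) 3\right) = 3 \left(-3\right) = -9$)
$w{\left(C \right)} = - 9 \sqrt{C}$
$\frac{w{\left(75 \right)}}{p \left(-15\right)} = \frac{\left(-9\right) \sqrt{75}}{91 \left(-15\right)} = \frac{\left(-9\right) 5 \sqrt{3}}{-1365} = - 45 \sqrt{3} \left(- \frac{1}{1365}\right) = \frac{3 \sqrt{3}}{91}$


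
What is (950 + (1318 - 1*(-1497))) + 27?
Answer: 3792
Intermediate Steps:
(950 + (1318 - 1*(-1497))) + 27 = (950 + (1318 + 1497)) + 27 = (950 + 2815) + 27 = 3765 + 27 = 3792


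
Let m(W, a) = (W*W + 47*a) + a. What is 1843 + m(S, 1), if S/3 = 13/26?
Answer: 7573/4 ≈ 1893.3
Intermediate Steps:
S = 3/2 (S = 3*(13/26) = 3*(13*(1/26)) = 3*(½) = 3/2 ≈ 1.5000)
m(W, a) = W² + 48*a (m(W, a) = (W² + 47*a) + a = W² + 48*a)
1843 + m(S, 1) = 1843 + ((3/2)² + 48*1) = 1843 + (9/4 + 48) = 1843 + 201/4 = 7573/4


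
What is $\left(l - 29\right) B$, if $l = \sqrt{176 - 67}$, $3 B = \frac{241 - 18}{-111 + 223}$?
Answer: $- \frac{6467}{336} + \frac{223 \sqrt{109}}{336} \approx -12.318$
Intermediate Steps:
$B = \frac{223}{336}$ ($B = \frac{\left(241 - 18\right) \frac{1}{-111 + 223}}{3} = \frac{223 \cdot \frac{1}{112}}{3} = \frac{1}{3} \cdot \frac{223}{112} = \frac{223}{336} \approx 0.66369$)
$l = \sqrt{109} \approx 10.44$
$\left(l - 29\right) B = \left(\sqrt{109} - 29\right) \frac{223}{336} = \left(-29 + \sqrt{109}\right) \frac{223}{336} = - \frac{6467}{336} + \frac{223 \sqrt{109}}{336}$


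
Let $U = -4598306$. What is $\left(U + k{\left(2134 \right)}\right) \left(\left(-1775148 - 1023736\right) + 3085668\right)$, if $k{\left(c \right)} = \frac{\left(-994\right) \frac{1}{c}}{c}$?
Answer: $- \frac{1501348883473502880}{1138489} \approx -1.3187 \cdot 10^{12}$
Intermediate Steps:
$k{\left(c \right)} = - \frac{994}{c^{2}}$
$\left(U + k{\left(2134 \right)}\right) \left(\left(-1775148 - 1023736\right) + 3085668\right) = \left(-4598306 - \frac{994}{4553956}\right) \left(\left(-1775148 - 1023736\right) + 3085668\right) = \left(-4598306 - \frac{497}{2276978}\right) \left(\left(-1775148 - 1023736\right) + 3085668\right) = \left(-4598306 - \frac{497}{2276978}\right) \left(-2798884 + 3085668\right) = \left(- \frac{10470241599765}{2276978}\right) 286784 = - \frac{1501348883473502880}{1138489}$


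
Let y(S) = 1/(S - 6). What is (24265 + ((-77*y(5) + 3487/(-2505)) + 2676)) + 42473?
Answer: 174071468/2505 ≈ 69490.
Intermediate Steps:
y(S) = 1/(-6 + S)
(24265 + ((-77*y(5) + 3487/(-2505)) + 2676)) + 42473 = (24265 + ((-77/(-6 + 5) + 3487/(-2505)) + 2676)) + 42473 = (24265 + ((-77/(-1) + 3487*(-1/2505)) + 2676)) + 42473 = (24265 + ((-77*(-1) - 3487/2505) + 2676)) + 42473 = (24265 + ((77 - 3487/2505) + 2676)) + 42473 = (24265 + (189398/2505 + 2676)) + 42473 = (24265 + 6892778/2505) + 42473 = 67676603/2505 + 42473 = 174071468/2505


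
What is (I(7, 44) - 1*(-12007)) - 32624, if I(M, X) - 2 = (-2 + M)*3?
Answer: -20600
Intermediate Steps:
I(M, X) = -4 + 3*M (I(M, X) = 2 + (-2 + M)*3 = 2 + (-6 + 3*M) = -4 + 3*M)
(I(7, 44) - 1*(-12007)) - 32624 = ((-4 + 3*7) - 1*(-12007)) - 32624 = ((-4 + 21) + 12007) - 32624 = (17 + 12007) - 32624 = 12024 - 32624 = -20600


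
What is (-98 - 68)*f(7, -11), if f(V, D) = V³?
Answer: -56938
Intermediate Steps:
(-98 - 68)*f(7, -11) = (-98 - 68)*7³ = -166*343 = -56938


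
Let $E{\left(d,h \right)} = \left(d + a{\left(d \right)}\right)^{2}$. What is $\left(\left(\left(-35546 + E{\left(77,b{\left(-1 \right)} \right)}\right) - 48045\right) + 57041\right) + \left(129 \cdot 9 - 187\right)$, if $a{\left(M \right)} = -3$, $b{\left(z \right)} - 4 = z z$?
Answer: $-20100$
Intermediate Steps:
$b{\left(z \right)} = 4 + z^{2}$ ($b{\left(z \right)} = 4 + z z = 4 + z^{2}$)
$E{\left(d,h \right)} = \left(-3 + d\right)^{2}$ ($E{\left(d,h \right)} = \left(d - 3\right)^{2} = \left(-3 + d\right)^{2}$)
$\left(\left(\left(-35546 + E{\left(77,b{\left(-1 \right)} \right)}\right) - 48045\right) + 57041\right) + \left(129 \cdot 9 - 187\right) = \left(\left(\left(-35546 + \left(-3 + 77\right)^{2}\right) - 48045\right) + 57041\right) + \left(129 \cdot 9 - 187\right) = \left(\left(\left(-35546 + 74^{2}\right) - 48045\right) + 57041\right) + \left(1161 - 187\right) = \left(\left(\left(-35546 + 5476\right) - 48045\right) + 57041\right) + 974 = \left(\left(-30070 - 48045\right) + 57041\right) + 974 = \left(-78115 + 57041\right) + 974 = -21074 + 974 = -20100$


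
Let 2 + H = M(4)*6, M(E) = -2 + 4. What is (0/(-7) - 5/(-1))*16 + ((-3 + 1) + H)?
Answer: 88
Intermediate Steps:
M(E) = 2
H = 10 (H = -2 + 2*6 = -2 + 12 = 10)
(0/(-7) - 5/(-1))*16 + ((-3 + 1) + H) = (0/(-7) - 5/(-1))*16 + ((-3 + 1) + 10) = (0*(-⅐) - 5*(-1))*16 + (-2 + 10) = (0 + 5)*16 + 8 = 5*16 + 8 = 80 + 8 = 88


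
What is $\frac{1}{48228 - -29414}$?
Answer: $\frac{1}{77642} \approx 1.288 \cdot 10^{-5}$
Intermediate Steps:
$\frac{1}{48228 - -29414} = \frac{1}{48228 + 29414} = \frac{1}{77642}$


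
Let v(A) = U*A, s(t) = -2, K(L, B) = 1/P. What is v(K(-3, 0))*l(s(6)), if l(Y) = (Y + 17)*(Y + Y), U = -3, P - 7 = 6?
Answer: 180/13 ≈ 13.846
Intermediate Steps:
P = 13 (P = 7 + 6 = 13)
K(L, B) = 1/13
l(Y) = 2*Y*(17 + Y) (l(Y) = (17 + Y)*(2*Y) = 2*Y*(17 + Y))
v(A) = -3*A
v(K(-3, 0))*l(s(6)) = (-3*1/13)*(2*(-2)*(17 - 2)) = -6*(-2)*15/13 = -3/13*(-60) = 180/13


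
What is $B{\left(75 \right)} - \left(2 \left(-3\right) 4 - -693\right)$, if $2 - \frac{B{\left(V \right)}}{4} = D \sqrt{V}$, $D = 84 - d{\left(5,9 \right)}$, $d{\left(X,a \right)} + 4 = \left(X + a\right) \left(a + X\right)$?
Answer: $-661 + 2160 \sqrt{3} \approx 3080.2$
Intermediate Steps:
$d{\left(X,a \right)} = -4 + \left(X + a\right)^{2}$ ($d{\left(X,a \right)} = -4 + \left(X + a\right) \left(a + X\right) = -4 + \left(X + a\right) \left(X + a\right) = -4 + \left(X + a\right)^{2}$)
$D = -108$ ($D = 84 - \left(-4 + \left(5 + 9\right)^{2}\right) = 84 - \left(-4 + 14^{2}\right) = 84 - \left(-4 + 196\right) = 84 - 192 = -108$)
$B{\left(V \right)} = 8 + 432 \sqrt{V}$ ($B{\left(V \right)} = 8 - 4 \left(- 108 \sqrt{V}\right) = 8 + 432 \sqrt{V}$)
$B{\left(75 \right)} - \left(2 \left(-3\right) 4 - -693\right) = \left(8 + 432 \sqrt{75}\right) - \left(2 \left(-3\right) 4 - -693\right) = \left(8 + 432 \cdot 5 \sqrt{3}\right) - \left(\left(-6\right) 4 + 693\right) = \left(8 + 2160 \sqrt{3}\right) - \left(-24 + 693\right) = \left(8 + 2160 \sqrt{3}\right) - 669 = -661 + 2160 \sqrt{3}$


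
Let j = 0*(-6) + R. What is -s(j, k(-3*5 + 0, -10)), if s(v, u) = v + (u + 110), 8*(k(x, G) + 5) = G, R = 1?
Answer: -419/4 ≈ -104.75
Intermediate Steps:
k(x, G) = -5 + G/8
j = 1 (j = 0*(-6) + 1 = 0 + 1 = 1)
s(v, u) = 110 + u + v (s(v, u) = v + (110 + u) = 110 + u + v)
-s(j, k(-3*5 + 0, -10)) = -(110 + (-5 + (⅛)*(-10)) + 1) = -(110 + (-5 - 5/4) + 1) = -(110 - 25/4 + 1) = -1*419/4 = -419/4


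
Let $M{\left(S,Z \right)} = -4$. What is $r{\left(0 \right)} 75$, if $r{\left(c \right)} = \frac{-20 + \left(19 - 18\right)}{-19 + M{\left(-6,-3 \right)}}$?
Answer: $\frac{1425}{23} \approx 61.957$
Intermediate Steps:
$r{\left(c \right)} = \frac{19}{23}$ ($r{\left(c \right)} = \frac{-20 + \left(19 - 18\right)}{-19 - 4} = \frac{-20 + 1}{-23} = \left(-19\right) \left(- \frac{1}{23}\right) = \frac{19}{23}$)
$r{\left(0 \right)} 75 = \frac{19}{23} \cdot 75 = \frac{1425}{23}$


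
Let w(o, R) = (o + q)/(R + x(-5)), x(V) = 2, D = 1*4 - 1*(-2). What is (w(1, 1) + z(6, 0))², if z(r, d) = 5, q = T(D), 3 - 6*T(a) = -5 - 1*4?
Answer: 36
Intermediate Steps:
D = 6 (D = 4 + 2 = 6)
T(a) = 2 (T(a) = ½ - (-5 - 1*4)/6 = ½ - (-5 - 4)/6 = ½ - ⅙*(-9) = ½ + 3/2 = 2)
q = 2
w(o, R) = (2 + o)/(2 + R) (w(o, R) = (o + 2)/(R + 2) = (2 + o)/(2 + R))
(w(1, 1) + z(6, 0))² = ((2 + 1)/(2 + 1) + 5)² = (3/3 + 5)² = ((⅓)*3 + 5)² = (1 + 5)² = 6² = 36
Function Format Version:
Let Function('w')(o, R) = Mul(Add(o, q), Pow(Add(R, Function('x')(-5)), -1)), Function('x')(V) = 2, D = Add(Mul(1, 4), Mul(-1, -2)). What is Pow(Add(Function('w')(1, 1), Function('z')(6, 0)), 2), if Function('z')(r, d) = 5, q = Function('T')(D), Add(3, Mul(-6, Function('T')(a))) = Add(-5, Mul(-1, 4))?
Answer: 36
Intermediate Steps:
D = 6 (D = Add(4, 2) = 6)
Function('T')(a) = 2 (Function('T')(a) = Add(Rational(1, 2), Mul(Rational(-1, 6), Add(-5, Mul(-1, 4)))) = Add(Rational(1, 2), Mul(Rational(-1, 6), Add(-5, -4))) = Add(Rational(1, 2), Mul(Rational(-1, 6), -9)) = Add(Rational(1, 2), Rational(3, 2)) = 2)
q = 2
Function('w')(o, R) = Mul(Pow(Add(2, R), -1), Add(2, o)) (Function('w')(o, R) = Mul(Add(o, 2), Pow(Add(R, 2), -1)) = Mul(Add(2, o), Pow(Add(2, R), -1)) = Mul(Pow(Add(2, R), -1), Add(2, o)))
Pow(Add(Function('w')(1, 1), Function('z')(6, 0)), 2) = Pow(Add(Mul(Pow(Add(2, 1), -1), Add(2, 1)), 5), 2) = Pow(Add(Mul(Pow(3, -1), 3), 5), 2) = Pow(Add(Mul(Rational(1, 3), 3), 5), 2) = Pow(Add(1, 5), 2) = Pow(6, 2) = 36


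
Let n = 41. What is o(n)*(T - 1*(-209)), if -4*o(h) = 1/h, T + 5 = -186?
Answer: -9/82 ≈ -0.10976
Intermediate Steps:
T = -191 (T = -5 - 186 = -191)
o(h) = -1/(4*h)
o(n)*(T - 1*(-209)) = (-¼/41)*(-191 - 1*(-209)) = (-¼*1/41)*(-191 + 209) = -1/164*18 = -9/82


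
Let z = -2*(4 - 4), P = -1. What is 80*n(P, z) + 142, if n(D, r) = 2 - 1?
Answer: 222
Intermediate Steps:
z = 0 (z = -2*0 = 0)
n(D, r) = 1
80*n(P, z) + 142 = 80*1 + 142 = 80 + 142 = 222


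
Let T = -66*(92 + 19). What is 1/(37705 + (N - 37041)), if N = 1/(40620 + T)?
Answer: 33294/22107217 ≈ 0.0015060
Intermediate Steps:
T = -7326 (T = -66*111 = -1*7326 = -7326)
N = 1/33294 (N = 1/(40620 - 7326) = 1/33294 ≈ 3.0035e-5)
1/(37705 + (N - 37041)) = 1/(37705 + (1/33294 - 37041)) = 1/(37705 - 1233243053/33294) = 1/(22107217/33294) = 33294/22107217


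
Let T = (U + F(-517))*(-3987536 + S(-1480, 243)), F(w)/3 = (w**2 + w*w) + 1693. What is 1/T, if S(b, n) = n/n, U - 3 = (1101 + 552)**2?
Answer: -1/17310786630375 ≈ -5.7767e-14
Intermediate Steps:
F(w) = 5079 + 6*w**2 (F(w) = 3*((w**2 + w*w) + 1693) = 3*((w**2 + w**2) + 1693) = 3*(2*w**2 + 1693) = 3*(1693 + 2*w**2) = 5079 + 6*w**2)
U = 2732412 (U = 3 + (1101 + 552)**2 = 3 + 1653**2 = 3 + 2732409 = 2732412)
S(b, n) = 1
T = -17310786630375 (T = (2732412 + (5079 + 6*(-517)**2))*(-3987536 + 1) = (2732412 + (5079 + 6*267289))*(-3987535) = (2732412 + (5079 + 1603734))*(-3987535) = (2732412 + 1608813)*(-3987535) = 4341225*(-3987535) = -17310786630375)
1/T = 1/(-17310786630375) = -1/17310786630375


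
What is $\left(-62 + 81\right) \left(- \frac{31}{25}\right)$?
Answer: $- \frac{589}{25} \approx -23.56$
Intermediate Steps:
$\left(-62 + 81\right) \left(- \frac{31}{25}\right) = 19 \left(\left(-31\right) \frac{1}{25}\right) = 19 \left(- \frac{31}{25}\right) = - \frac{589}{25}$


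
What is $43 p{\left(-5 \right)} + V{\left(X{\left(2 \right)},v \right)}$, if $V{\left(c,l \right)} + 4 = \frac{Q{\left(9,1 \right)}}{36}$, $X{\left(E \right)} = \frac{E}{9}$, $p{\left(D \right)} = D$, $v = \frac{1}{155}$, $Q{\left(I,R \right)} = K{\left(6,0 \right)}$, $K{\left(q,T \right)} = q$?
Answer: $- \frac{1313}{6} \approx -218.83$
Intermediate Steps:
$Q{\left(I,R \right)} = 6$
$v = \frac{1}{155} \approx 0.0064516$
$X{\left(E \right)} = \frac{E}{9}$ ($X{\left(E \right)} = E \frac{1}{9} = \frac{E}{9}$)
$V{\left(c,l \right)} = - \frac{23}{6}$ ($V{\left(c,l \right)} = -4 + \frac{6}{36} = -4 + 6 \cdot \frac{1}{36} = -4 + \frac{1}{6} = - \frac{23}{6}$)
$43 p{\left(-5 \right)} + V{\left(X{\left(2 \right)},v \right)} = 43 \left(-5\right) - \frac{23}{6} = -215 - \frac{23}{6} = - \frac{1313}{6}$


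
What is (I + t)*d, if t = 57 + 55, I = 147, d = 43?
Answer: 11137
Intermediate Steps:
t = 112
(I + t)*d = (147 + 112)*43 = 259*43 = 11137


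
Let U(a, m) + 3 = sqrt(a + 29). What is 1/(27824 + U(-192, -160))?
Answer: 27821/774008204 - I*sqrt(163)/774008204 ≈ 3.5944e-5 - 1.6495e-8*I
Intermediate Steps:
U(a, m) = -3 + sqrt(29 + a) (U(a, m) = -3 + sqrt(a + 29) = -3 + sqrt(29 + a))
1/(27824 + U(-192, -160)) = 1/(27824 + (-3 + sqrt(29 - 192))) = 1/(27824 + (-3 + sqrt(-163))) = 1/(27824 + (-3 + I*sqrt(163))) = 1/(27821 + I*sqrt(163))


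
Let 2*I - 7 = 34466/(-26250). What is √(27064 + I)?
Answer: √7460298741/525 ≈ 164.52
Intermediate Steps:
I = 37321/13125 (I = 7/2 + (34466/(-26250))/2 = 7/2 + (34466*(-1/26250))/2 = 7/2 + (½)*(-17233/13125) = 7/2 - 17233/26250 = 37321/13125 ≈ 2.8435)
√(27064 + I) = √(27064 + 37321/13125) = √(355252321/13125) = √7460298741/525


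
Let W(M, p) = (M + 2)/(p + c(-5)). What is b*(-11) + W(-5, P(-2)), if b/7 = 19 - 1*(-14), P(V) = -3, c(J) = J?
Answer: -20325/8 ≈ -2540.6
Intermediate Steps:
W(M, p) = (2 + M)/(-5 + p) (W(M, p) = (M + 2)/(p - 5) = (2 + M)/(-5 + p))
b = 231 (b = 7*(19 - 1*(-14)) = 7*(19 + 14) = 7*33 = 231)
b*(-11) + W(-5, P(-2)) = 231*(-11) + (2 - 5)/(-5 - 3) = -2541 - 3/(-8) = -2541 - 1/8*(-3) = -2541 + 3/8 = -20325/8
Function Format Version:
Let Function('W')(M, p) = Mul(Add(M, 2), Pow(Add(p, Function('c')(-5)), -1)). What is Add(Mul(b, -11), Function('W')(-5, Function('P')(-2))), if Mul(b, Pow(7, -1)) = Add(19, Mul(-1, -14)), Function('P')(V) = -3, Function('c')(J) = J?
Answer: Rational(-20325, 8) ≈ -2540.6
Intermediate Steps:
Function('W')(M, p) = Mul(Pow(Add(-5, p), -1), Add(2, M)) (Function('W')(M, p) = Mul(Add(M, 2), Pow(Add(p, -5), -1)) = Mul(Add(2, M), Pow(Add(-5, p), -1)) = Mul(Pow(Add(-5, p), -1), Add(2, M)))
b = 231 (b = Mul(7, Add(19, Mul(-1, -14))) = Mul(7, Add(19, 14)) = Mul(7, 33) = 231)
Add(Mul(b, -11), Function('W')(-5, Function('P')(-2))) = Add(Mul(231, -11), Mul(Pow(Add(-5, -3), -1), Add(2, -5))) = Add(-2541, Mul(Pow(-8, -1), -3)) = Add(-2541, Mul(Rational(-1, 8), -3)) = Add(-2541, Rational(3, 8)) = Rational(-20325, 8)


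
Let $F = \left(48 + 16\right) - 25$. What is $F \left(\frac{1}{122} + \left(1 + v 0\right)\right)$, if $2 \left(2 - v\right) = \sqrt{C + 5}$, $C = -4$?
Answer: $\frac{4797}{122} \approx 39.32$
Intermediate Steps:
$v = \frac{3}{2}$ ($v = 2 - \frac{\sqrt{-4 + 5}}{2} = 2 - \frac{\sqrt{1}}{2} = 2 - \frac{1}{2} = \frac{3}{2} \approx 1.5$)
$F = 39$ ($F = 64 - 25 = 39$)
$F \left(\frac{1}{122} + \left(1 + v 0\right)\right) = 39 \left(\frac{1}{122} + \left(1 + \frac{3}{2} \cdot 0\right)\right) = 39 \left(\frac{1}{122} + \left(1 + 0\right)\right) = 39 \left(\frac{1}{122} + 1\right) = 39 \cdot \frac{123}{122} = \frac{4797}{122}$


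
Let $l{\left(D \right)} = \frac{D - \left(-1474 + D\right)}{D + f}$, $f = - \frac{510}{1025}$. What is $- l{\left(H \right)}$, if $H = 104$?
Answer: $- \frac{151085}{10609} \approx -14.241$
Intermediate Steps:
$f = - \frac{102}{205}$ ($f = \left(-510\right) \frac{1}{1025} = - \frac{102}{205} \approx -0.49756$)
$l{\left(D \right)} = \frac{1474}{- \frac{102}{205} + D}$ ($l{\left(D \right)} = \frac{D - \left(-1474 + D\right)}{D - \frac{102}{205}} = \frac{1474}{- \frac{102}{205} + D}$)
$- l{\left(H \right)} = - \frac{302170}{-102 + 205 \cdot 104} = - \frac{302170}{-102 + 21320} = - \frac{302170}{21218} = \left(-1\right) \frac{151085}{10609} = - \frac{151085}{10609}$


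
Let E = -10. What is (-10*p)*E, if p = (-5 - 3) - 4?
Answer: -1200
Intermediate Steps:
p = -12 (p = -8 - 4 = -12)
(-10*p)*E = -10*(-12)*(-10) = 120*(-10) = -1200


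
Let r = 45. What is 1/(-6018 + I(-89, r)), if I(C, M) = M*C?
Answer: -1/10023 ≈ -9.9770e-5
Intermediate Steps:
I(C, M) = C*M
1/(-6018 + I(-89, r)) = 1/(-6018 - 89*45) = 1/(-6018 - 4005) = 1/(-10023) = -1/10023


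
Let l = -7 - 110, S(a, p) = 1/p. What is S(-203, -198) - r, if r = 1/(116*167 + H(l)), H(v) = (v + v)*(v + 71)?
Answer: -15167/2983464 ≈ -0.0050837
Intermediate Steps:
l = -117
H(v) = 2*v*(71 + v) (H(v) = (2*v)*(71 + v) = 2*v*(71 + v))
r = 1/30136 (r = 1/(116*167 + 2*(-117)*(71 - 117)) = 1/(19372 + 2*(-117)*(-46)) = 1/(19372 + 10764) = 1/30136 ≈ 3.3183e-5)
S(-203, -198) - r = 1/(-198) - 1*1/30136 = -1/198 - 1/30136 = -15167/2983464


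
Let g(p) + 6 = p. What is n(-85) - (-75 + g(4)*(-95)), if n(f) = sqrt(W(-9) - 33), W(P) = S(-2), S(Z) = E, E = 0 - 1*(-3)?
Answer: -115 + I*sqrt(30) ≈ -115.0 + 5.4772*I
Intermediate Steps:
E = 3 (E = 0 + 3 = 3)
g(p) = -6 + p
S(Z) = 3
W(P) = 3
n(f) = I*sqrt(30) (n(f) = sqrt(3 - 33) = sqrt(-30) = I*sqrt(30))
n(-85) - (-75 + g(4)*(-95)) = I*sqrt(30) - (-75 + (-6 + 4)*(-95)) = I*sqrt(30) - (-75 - 2*(-95)) = I*sqrt(30) - (-75 + 190) = I*sqrt(30) - 1*115 = I*sqrt(30) - 115 = -115 + I*sqrt(30)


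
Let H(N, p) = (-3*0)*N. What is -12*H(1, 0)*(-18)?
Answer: 0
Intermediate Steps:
H(N, p) = 0 (H(N, p) = 0*N = 0)
-12*H(1, 0)*(-18) = -12*0*(-18) = 0*(-18) = 0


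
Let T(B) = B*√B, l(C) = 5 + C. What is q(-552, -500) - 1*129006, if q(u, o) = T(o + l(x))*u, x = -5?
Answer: -129006 + 2760000*I*√5 ≈ -1.2901e+5 + 6.1715e+6*I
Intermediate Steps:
T(B) = B^(3/2)
q(u, o) = u*o^(3/2) (q(u, o) = (o + (5 - 5))^(3/2)*u = (o + 0)^(3/2)*u = o^(3/2)*u = u*o^(3/2))
q(-552, -500) - 1*129006 = -(-2760000)*I*√5 - 1*129006 = -(-2760000)*I*√5 - 129006 = 2760000*I*√5 - 129006 = -129006 + 2760000*I*√5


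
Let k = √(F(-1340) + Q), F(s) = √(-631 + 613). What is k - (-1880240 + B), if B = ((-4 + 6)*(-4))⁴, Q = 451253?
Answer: 1876144 + √(451253 + 3*I*√2) ≈ 1.8768e+6 + 0.003158*I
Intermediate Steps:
F(s) = 3*I*√2 (F(s) = √(-18) = 3*I*√2)
k = √(451253 + 3*I*√2) (k = √(3*I*√2 + 451253) = √(451253 + 3*I*√2) ≈ 671.75 + 0.003*I)
B = 4096 (B = (2*(-4))⁴ = (-8)⁴ = 4096)
k - (-1880240 + B) = √(451253 + 3*I*√2) - (-1880240 + 4096) = √(451253 + 3*I*√2) - 1*(-1876144) = √(451253 + 3*I*√2) + 1876144 = 1876144 + √(451253 + 3*I*√2)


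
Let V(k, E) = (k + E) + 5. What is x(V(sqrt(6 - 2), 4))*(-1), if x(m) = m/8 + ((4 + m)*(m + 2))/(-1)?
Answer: 1549/8 ≈ 193.63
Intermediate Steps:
V(k, E) = 5 + E + k (V(k, E) = (E + k) + 5 = 5 + E + k)
x(m) = m/8 - (2 + m)*(4 + m) (x(m) = m*(1/8) + ((4 + m)*(2 + m))*(-1) = m/8 + ((2 + m)*(4 + m))*(-1) = m/8 - (2 + m)*(4 + m))
x(V(sqrt(6 - 2), 4))*(-1) = (-8 - (5 + 4 + sqrt(6 - 2))**2 - 47*(5 + 4 + sqrt(6 - 2))/8)*(-1) = (-8 - (5 + 4 + sqrt(4))**2 - 47*(5 + 4 + sqrt(4))/8)*(-1) = (-8 - (5 + 4 + 2)**2 - 47*(5 + 4 + 2)/8)*(-1) = (-8 - 1*11**2 - 47/8*11)*(-1) = (-8 - 1*121 - 517/8)*(-1) = (-8 - 121 - 517/8)*(-1) = -1549/8*(-1) = 1549/8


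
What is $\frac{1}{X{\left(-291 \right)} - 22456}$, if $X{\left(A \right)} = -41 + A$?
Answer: $- \frac{1}{22788} \approx -4.3883 \cdot 10^{-5}$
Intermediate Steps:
$\frac{1}{X{\left(-291 \right)} - 22456} = \frac{1}{\left(-41 - 291\right) - 22456} = \frac{1}{-332 - 22456} = \frac{1}{-22788} = - \frac{1}{22788}$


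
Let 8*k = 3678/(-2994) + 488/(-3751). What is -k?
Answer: 2542875/14973992 ≈ 0.16982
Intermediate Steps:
k = -2542875/14973992 (k = (3678/(-2994) + 488/(-3751))/8 = (3678*(-1/2994) + 488*(-1/3751))/8 = (-613/499 - 488/3751)/8 = (1/8)*(-2542875/1871749) = -2542875/14973992 ≈ -0.16982)
-k = -1*(-2542875/14973992) = 2542875/14973992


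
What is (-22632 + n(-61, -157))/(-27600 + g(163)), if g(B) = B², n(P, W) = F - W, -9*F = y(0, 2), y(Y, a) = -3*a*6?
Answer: 22471/1031 ≈ 21.795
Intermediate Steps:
y(Y, a) = -18*a
F = 4 (F = -(-2)*2 = -⅑*(-36) = 4)
n(P, W) = 4 - W
(-22632 + n(-61, -157))/(-27600 + g(163)) = (-22632 + (4 - 1*(-157)))/(-27600 + 163²) = (-22632 + (4 + 157))/(-27600 + 26569) = (-22632 + 161)/(-1031) = -22471*(-1/1031) = 22471/1031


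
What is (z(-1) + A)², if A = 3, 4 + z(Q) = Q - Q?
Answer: 1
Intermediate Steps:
z(Q) = -4 (z(Q) = -4 + (Q - Q) = -4 + 0 = -4)
(z(-1) + A)² = (-4 + 3)² = (-1)² = 1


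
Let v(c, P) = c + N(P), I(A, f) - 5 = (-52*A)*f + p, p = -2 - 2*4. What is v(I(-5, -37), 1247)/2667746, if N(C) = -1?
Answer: -4813/1333873 ≈ -0.0036083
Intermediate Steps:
p = -10 (p = -2 - 8 = -10)
I(A, f) = -5 - 52*A*f (I(A, f) = 5 + ((-52*A)*f - 10) = 5 + (-52*A*f - 10) = 5 + (-10 - 52*A*f) = -5 - 52*A*f)
v(c, P) = -1 + c (v(c, P) = c - 1 = -1 + c)
v(I(-5, -37), 1247)/2667746 = (-1 + (-5 - 52*(-5)*(-37)))/2667746 = (-1 + (-5 - 9620))*(1/2667746) = (-1 - 9625)*(1/2667746) = -9626*1/2667746 = -4813/1333873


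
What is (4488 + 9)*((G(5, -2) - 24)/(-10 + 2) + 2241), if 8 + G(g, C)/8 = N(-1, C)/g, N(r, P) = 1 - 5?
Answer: 50654208/5 ≈ 1.0131e+7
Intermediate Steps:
N(r, P) = -4
G(g, C) = -64 - 32/g (G(g, C) = -64 + 8*(-4/g) = -64 - 32/g)
(4488 + 9)*((G(5, -2) - 24)/(-10 + 2) + 2241) = (4488 + 9)*(((-64 - 32/5) - 24)/(-10 + 2) + 2241) = 4497*(((-64 - 32*1/5) - 24)/(-8) + 2241) = 4497*(((-64 - 32/5) - 24)*(-1/8) + 2241) = 4497*((-352/5 - 24)*(-1/8) + 2241) = 4497*(-472/5*(-1/8) + 2241) = 4497*(59/5 + 2241) = 4497*(11264/5) = 50654208/5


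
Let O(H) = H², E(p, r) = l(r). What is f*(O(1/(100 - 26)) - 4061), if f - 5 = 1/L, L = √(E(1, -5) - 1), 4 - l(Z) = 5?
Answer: -111190175/5476 + 22238035*I*√2/10952 ≈ -20305.0 + 2871.6*I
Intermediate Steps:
l(Z) = -1 (l(Z) = 4 - 1*5 = 4 - 5 = -1)
E(p, r) = -1
L = I*√2 (L = √(-1 - 1) = √(-2) = I*√2 ≈ 1.4142*I)
f = 5 - I*√2/2 (f = 5 + 1/(I*√2) = 5 - I*√2/2 ≈ 5.0 - 0.70711*I)
f*(O(1/(100 - 26)) - 4061) = (5 - I*√2/2)*((1/(100 - 26))² - 4061) = (5 - I*√2/2)*((1/74)² - 4061) = (5 - I*√2/2)*(1/5476 - 4061) = (5 - I*√2/2)*(-22238035/5476) = -111190175/5476 + 22238035*I*√2/10952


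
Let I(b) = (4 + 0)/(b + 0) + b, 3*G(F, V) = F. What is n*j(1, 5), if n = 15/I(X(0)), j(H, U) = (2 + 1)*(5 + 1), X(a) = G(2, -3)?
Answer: 81/2 ≈ 40.500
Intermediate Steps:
G(F, V) = F/3
X(a) = 2/3 (X(a) = (1/3)*2 = 2/3)
j(H, U) = 18 (j(H, U) = 3*6 = 18)
I(b) = b + 4/b (I(b) = 4/b + b = b + 4/b)
n = 9/4 (n = 15/(2/3 + 4/(2/3)) = 15/(2/3 + 4*(3/2)) = 15/(2/3 + 6) = 15/(20/3) = 15*(3/20) = 9/4 ≈ 2.2500)
n*j(1, 5) = (9/4)*18 = 81/2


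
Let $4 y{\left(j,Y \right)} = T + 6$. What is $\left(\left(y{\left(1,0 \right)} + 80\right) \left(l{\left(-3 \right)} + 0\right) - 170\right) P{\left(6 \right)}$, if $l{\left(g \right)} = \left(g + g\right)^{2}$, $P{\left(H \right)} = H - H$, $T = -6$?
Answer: $0$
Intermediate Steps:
$P{\left(H \right)} = 0$
$l{\left(g \right)} = 4 g^{2}$ ($l{\left(g \right)} = \left(2 g\right)^{2} = 4 g^{2}$)
$y{\left(j,Y \right)} = 0$ ($y{\left(j,Y \right)} = \frac{-6 + 6}{4} = \frac{1}{4} \cdot 0 = 0$)
$\left(\left(y{\left(1,0 \right)} + 80\right) \left(l{\left(-3 \right)} + 0\right) - 170\right) P{\left(6 \right)} = \left(\left(0 + 80\right) \left(4 \left(-3\right)^{2} + 0\right) - 170\right) 0 = \left(80 \left(4 \cdot 9 + 0\right) - 170\right) 0 = \left(80 \left(36 + 0\right) - 170\right) 0 = \left(80 \cdot 36 - 170\right) 0 = \left(2880 - 170\right) 0 = 2710 \cdot 0 = 0$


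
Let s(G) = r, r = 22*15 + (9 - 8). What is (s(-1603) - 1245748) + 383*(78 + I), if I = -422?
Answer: -1377169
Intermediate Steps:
r = 331 (r = 330 + 1 = 331)
s(G) = 331
(s(-1603) - 1245748) + 383*(78 + I) = (331 - 1245748) + 383*(78 - 422) = -1245417 + 383*(-344) = -1245417 - 131752 = -1377169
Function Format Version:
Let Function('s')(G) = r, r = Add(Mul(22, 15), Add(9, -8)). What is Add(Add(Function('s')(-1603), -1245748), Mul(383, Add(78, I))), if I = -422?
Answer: -1377169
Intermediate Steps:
r = 331 (r = Add(330, 1) = 331)
Function('s')(G) = 331
Add(Add(Function('s')(-1603), -1245748), Mul(383, Add(78, I))) = Add(Add(331, -1245748), Mul(383, Add(78, -422))) = Add(-1245417, Mul(383, -344)) = Add(-1245417, -131752) = -1377169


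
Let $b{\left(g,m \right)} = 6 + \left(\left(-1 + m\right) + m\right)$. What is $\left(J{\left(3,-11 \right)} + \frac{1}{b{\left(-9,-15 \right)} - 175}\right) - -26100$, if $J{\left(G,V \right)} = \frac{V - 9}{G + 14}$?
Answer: $\frac{88735983}{3400} \approx 26099.0$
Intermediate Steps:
$J{\left(G,V \right)} = \frac{-9 + V}{14 + G}$
$b{\left(g,m \right)} = 5 + 2 m$ ($b{\left(g,m \right)} = 6 + \left(-1 + 2 m\right) = 5 + 2 m$)
$\left(J{\left(3,-11 \right)} + \frac{1}{b{\left(-9,-15 \right)} - 175}\right) - -26100 = \left(\frac{-9 - 11}{14 + 3} + \frac{1}{\left(5 + 2 \left(-15\right)\right) - 175}\right) - -26100 = \left(\frac{1}{17} \left(-20\right) + \frac{1}{\left(5 - 30\right) - 175}\right) + 26100 = \left(\frac{1}{17} \left(-20\right) + \frac{1}{-25 - 175}\right) + 26100 = \left(- \frac{20}{17} + \frac{1}{-200}\right) + 26100 = \left(- \frac{20}{17} - \frac{1}{200}\right) + 26100 = - \frac{4017}{3400} + 26100 = \frac{88735983}{3400}$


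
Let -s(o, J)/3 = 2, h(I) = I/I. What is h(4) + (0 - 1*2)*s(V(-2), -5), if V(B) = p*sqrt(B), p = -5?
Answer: 13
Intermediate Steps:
h(I) = 1
V(B) = -5*sqrt(B)
s(o, J) = -6 (s(o, J) = -3*2 = -6)
h(4) + (0 - 1*2)*s(V(-2), -5) = 1 + (0 - 1*2)*(-6) = 1 + (0 - 2)*(-6) = 1 - 2*(-6) = 1 + 12 = 13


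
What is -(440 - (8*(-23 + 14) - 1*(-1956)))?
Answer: 1444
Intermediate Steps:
-(440 - (8*(-23 + 14) - 1*(-1956))) = -(440 - (8*(-9) + 1956)) = -(440 - (-72 + 1956)) = -(440 - 1*1884) = -(440 - 1884) = -1*(-1444) = 1444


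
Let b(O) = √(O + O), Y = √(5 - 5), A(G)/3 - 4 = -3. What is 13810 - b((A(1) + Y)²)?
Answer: 13810 - 3*√2 ≈ 13806.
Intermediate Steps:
A(G) = 3 (A(G) = 12 + 3*(-3) = 12 - 9 = 3)
Y = 0 (Y = √0 = 0)
b(O) = √2*√O (b(O) = √(2*O) = √2*√O)
13810 - b((A(1) + Y)²) = 13810 - √2*√((3 + 0)²) = 13810 - √2*√(3²) = 13810 - √2*√9 = 13810 - √2*3 = 13810 - 3*√2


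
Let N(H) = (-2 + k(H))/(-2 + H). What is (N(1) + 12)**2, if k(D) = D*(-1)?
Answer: 225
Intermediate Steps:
k(D) = -D
N(H) = (-2 - H)/(-2 + H)
(N(1) + 12)**2 = ((-2 - 1*1)/(-2 + 1) + 12)**2 = ((-2 - 1)/(-1) + 12)**2 = (-1*(-3) + 12)**2 = (3 + 12)**2 = 15**2 = 225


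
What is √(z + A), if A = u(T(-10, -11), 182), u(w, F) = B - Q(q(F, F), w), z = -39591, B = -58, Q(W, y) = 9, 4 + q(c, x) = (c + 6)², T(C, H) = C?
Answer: I*√39658 ≈ 199.14*I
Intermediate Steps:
q(c, x) = -4 + (6 + c)² (q(c, x) = -4 + (c + 6)² = -4 + (6 + c)²)
u(w, F) = -67 (u(w, F) = -58 - 1*9 = -58 - 9 = -67)
A = -67
√(z + A) = √(-39591 - 67) = √(-39658) = I*√39658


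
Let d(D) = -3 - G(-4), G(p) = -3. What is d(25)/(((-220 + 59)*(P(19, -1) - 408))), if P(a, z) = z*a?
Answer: 0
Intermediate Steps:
P(a, z) = a*z
d(D) = 0 (d(D) = -3 - 1*(-3) = -3 + 3 = 0)
d(25)/(((-220 + 59)*(P(19, -1) - 408))) = 0/(((-220 + 59)*(19*(-1) - 408))) = 0/((-161*(-19 - 408))) = 0/((-161*(-427))) = 0/68747 = 0*(1/68747) = 0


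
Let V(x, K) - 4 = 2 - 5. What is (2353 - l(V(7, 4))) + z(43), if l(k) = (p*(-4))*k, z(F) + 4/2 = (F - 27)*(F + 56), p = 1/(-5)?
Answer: 19671/5 ≈ 3934.2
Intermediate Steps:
p = -1/5 ≈ -0.20000
V(x, K) = 1 (V(x, K) = 4 + (2 - 5) = 4 - 3 = 1)
z(F) = -2 + (-27 + F)*(56 + F) (z(F) = -2 + (F - 27)*(F + 56) = -2 + (-27 + F)*(56 + F))
l(k) = 4*k/5 (l(k) = (-1/5*(-4))*k = 4*k/5)
(2353 - l(V(7, 4))) + z(43) = (2353 - 4/5) + (-1514 + 43**2 + 29*43) = (2353 - 1*4/5) + (-1514 + 1849 + 1247) = (2353 - 4/5) + 1582 = 11761/5 + 1582 = 19671/5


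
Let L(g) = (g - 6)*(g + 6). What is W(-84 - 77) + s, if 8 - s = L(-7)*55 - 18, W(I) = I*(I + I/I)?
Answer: 25071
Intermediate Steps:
W(I) = I*(1 + I) (W(I) = I*(I + 1) = I*(1 + I))
L(g) = (-6 + g)*(6 + g)
s = -689 (s = 8 - ((-36 + (-7)²)*55 - 18) = 8 - ((-36 + 49)*55 - 18) = 8 - (13*55 - 18) = 8 - (715 - 18) = 8 - 1*697 = 8 - 697 = -689)
W(-84 - 77) + s = (-84 - 77)*(1 + (-84 - 77)) - 689 = -161*(1 - 161) - 689 = -161*(-160) - 689 = 25760 - 689 = 25071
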